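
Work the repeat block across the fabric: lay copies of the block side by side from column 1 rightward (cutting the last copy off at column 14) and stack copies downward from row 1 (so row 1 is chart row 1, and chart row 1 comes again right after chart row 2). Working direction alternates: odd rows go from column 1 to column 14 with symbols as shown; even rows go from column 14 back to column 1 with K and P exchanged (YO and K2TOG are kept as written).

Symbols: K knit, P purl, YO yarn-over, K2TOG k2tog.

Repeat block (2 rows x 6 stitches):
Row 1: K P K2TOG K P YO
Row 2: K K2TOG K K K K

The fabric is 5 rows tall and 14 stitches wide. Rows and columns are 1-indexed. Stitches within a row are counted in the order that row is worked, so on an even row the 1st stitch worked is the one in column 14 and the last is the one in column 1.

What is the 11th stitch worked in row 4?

Row 4: (4-1) mod 2 = 1, so use chart row 2. Even row -> WS.
Chart row 2 tiled across columns 1-14: K K2TOG K K K K K K2TOG K K K K K K2TOG
WS row: flip the tiled sequence (start at column 14) and apply K<->P; YO and K2TOG stay.
Row 4 as worked: K2TOG P P P P P K2TOG P P P P P K2TOG P
The 11th stitch worked is P.

Stitch:
P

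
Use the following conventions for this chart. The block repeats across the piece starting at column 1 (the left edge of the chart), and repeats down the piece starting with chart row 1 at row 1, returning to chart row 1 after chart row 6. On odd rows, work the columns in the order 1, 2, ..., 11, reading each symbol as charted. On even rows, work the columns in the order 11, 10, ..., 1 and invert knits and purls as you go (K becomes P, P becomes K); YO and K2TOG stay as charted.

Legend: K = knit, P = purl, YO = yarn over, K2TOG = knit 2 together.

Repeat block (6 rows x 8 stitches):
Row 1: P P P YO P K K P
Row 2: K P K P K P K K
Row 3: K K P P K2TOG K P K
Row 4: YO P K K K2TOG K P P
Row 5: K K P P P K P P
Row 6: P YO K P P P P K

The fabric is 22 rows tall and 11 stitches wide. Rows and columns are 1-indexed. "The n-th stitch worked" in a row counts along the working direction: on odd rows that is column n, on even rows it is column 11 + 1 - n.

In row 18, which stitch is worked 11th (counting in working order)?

Row 18 uses chart row ((18-1) mod 6)+1 = 6. Row 18 is even, so WS.
Chart row 6 tiled across columns 1-11: P YO K P P P P K P YO K
Wrong side: read the tiled row from column 11 down to 1 and exchange K with P (leave YO, K2TOG).
Row 18 as worked: P YO K P K K K K P YO K
The 11th stitch worked is K.

Stitch:
K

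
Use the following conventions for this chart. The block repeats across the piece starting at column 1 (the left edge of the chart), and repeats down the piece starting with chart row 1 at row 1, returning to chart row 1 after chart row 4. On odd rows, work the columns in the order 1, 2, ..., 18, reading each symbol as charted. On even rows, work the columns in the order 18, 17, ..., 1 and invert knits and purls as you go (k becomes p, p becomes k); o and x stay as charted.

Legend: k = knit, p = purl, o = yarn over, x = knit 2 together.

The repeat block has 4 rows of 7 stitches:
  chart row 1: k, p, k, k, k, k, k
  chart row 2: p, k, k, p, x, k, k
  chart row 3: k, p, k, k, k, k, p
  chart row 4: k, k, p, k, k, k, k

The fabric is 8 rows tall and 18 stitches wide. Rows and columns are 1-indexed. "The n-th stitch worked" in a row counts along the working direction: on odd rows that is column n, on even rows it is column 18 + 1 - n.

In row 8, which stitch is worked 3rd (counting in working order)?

Stitch:
p

Derivation:
Row 8 uses chart row ((8-1) mod 4)+1 = 4. Row 8 is even, so WS.
Chart row 4 tiled across columns 1-18: k k p k k k k k k p k k k k k k p k
WS row: flip the tiled sequence (start at column 18) and apply k<->p; o and x stay.
Row 8 as worked: p k p p p p p p k p p p p p p k p p
Stitch 3 in working order -> p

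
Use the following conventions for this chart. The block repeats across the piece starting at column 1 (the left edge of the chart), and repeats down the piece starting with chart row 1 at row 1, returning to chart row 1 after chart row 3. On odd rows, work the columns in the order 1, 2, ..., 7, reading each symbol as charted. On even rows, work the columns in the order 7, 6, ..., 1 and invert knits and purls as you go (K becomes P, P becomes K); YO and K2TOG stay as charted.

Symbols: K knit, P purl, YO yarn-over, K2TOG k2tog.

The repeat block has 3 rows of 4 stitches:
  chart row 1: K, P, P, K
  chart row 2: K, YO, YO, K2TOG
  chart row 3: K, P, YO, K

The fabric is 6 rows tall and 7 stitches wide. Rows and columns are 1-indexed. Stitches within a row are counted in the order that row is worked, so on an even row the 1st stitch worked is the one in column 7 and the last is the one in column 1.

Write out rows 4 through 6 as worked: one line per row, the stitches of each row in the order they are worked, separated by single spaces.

Rows as worked:
K K P P K K P
K YO YO K2TOG K YO YO
YO K P P YO K P

Derivation:
Row 4: chart row 1, WS - tiled (columns 1-7): K P P K K P P; work from column 7 back to 1 with K<->P swapped.
Row 5: chart row 2, RS - tile across columns 1-7 and work as-is.
Row 6: chart row 3, WS - tiled (columns 1-7): K P YO K K P YO; work from column 7 back to 1 with K<->P swapped.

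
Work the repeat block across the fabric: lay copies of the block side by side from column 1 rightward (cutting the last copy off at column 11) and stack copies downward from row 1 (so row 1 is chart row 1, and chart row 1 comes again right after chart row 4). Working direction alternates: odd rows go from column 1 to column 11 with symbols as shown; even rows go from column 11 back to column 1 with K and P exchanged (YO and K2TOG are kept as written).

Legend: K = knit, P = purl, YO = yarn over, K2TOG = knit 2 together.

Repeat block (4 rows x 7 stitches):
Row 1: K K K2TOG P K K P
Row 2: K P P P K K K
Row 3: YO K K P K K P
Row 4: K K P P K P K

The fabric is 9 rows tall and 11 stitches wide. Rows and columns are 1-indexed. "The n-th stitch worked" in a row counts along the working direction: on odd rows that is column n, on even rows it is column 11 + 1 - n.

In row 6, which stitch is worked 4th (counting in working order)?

Row 6: (6-1) mod 4 = 1, so use chart row 2. Even row -> WS.
Chart row 2 tiled across columns 1-11: K P P P K K K K P P P
Wrong side: read the tiled row from column 11 down to 1 and exchange K with P (leave YO, K2TOG).
Row 6 as worked: K K K P P P P K K K P
Stitch 4 in working order -> P

== STITCH ==
P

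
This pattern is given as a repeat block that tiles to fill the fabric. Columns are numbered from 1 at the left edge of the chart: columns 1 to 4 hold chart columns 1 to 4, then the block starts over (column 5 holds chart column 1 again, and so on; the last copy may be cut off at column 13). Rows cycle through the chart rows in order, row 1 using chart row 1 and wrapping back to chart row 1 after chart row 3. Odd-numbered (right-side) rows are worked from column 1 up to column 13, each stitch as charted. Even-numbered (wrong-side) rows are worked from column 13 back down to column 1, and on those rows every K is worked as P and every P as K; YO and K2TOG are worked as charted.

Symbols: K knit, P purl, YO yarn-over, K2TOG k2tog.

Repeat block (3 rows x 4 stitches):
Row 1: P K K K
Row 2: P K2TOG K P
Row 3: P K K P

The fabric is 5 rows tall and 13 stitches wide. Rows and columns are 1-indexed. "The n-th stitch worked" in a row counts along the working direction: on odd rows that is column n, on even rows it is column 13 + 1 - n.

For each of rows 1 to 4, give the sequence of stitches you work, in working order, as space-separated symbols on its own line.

Row 1: chart row 1, RS - tile across columns 1-13 and work as-is.
Row 2: chart row 2, WS - tiled (columns 1-13): P K2TOG K P P K2TOG K P P K2TOG K P P; work from column 13 back to 1 with K<->P swapped.
Row 3: chart row 3, RS - tile across columns 1-13 and work as-is.
Row 4: chart row 1, WS - tiled (columns 1-13): P K K K P K K K P K K K P; work from column 13 back to 1 with K<->P swapped.

Result:
P K K K P K K K P K K K P
K K P K2TOG K K P K2TOG K K P K2TOG K
P K K P P K K P P K K P P
K P P P K P P P K P P P K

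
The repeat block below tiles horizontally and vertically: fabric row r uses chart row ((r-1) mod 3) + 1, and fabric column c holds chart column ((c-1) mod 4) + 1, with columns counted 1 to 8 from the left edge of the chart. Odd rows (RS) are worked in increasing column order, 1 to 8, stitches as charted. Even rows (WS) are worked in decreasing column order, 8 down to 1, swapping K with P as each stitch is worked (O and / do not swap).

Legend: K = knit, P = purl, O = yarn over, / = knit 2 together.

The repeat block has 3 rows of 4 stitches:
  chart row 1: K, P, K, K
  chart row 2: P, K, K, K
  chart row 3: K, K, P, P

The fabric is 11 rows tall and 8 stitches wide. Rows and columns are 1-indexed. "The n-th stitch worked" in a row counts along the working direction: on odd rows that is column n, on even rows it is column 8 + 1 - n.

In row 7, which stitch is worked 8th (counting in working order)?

Result:
K

Derivation:
For row 7: chart row = ((7-1) mod 3) + 1 = 1; this is a RS (odd) row.
Chart row 1 tiled across columns 1-8: K P K K K P K K
RS row: no reversal, no swap; stitch n worked = column n.
Stitch 8 in working order -> K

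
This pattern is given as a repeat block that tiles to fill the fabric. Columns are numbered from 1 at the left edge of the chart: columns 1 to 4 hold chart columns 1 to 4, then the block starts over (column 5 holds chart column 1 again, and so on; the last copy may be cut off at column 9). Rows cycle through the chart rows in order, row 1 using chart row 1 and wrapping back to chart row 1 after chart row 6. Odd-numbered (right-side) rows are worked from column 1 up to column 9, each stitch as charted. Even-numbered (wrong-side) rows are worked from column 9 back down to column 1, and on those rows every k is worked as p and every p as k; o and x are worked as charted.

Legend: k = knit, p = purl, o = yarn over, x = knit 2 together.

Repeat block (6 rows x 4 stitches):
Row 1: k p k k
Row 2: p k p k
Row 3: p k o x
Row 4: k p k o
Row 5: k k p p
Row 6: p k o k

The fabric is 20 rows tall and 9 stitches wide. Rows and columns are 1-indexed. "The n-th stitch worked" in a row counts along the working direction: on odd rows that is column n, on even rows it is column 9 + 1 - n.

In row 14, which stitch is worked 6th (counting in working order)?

Row 14: (14-1) mod 6 = 1, so use chart row 2. Even row -> WS.
Chart row 2 tiled across columns 1-9: p k p k p k p k p
WS: work from column 9 back to column 1 (reverse the tiled row), swapping k<->p (o and x unchanged).
Row 14 as worked: k p k p k p k p k
The 6th stitch worked is p.

Result:
p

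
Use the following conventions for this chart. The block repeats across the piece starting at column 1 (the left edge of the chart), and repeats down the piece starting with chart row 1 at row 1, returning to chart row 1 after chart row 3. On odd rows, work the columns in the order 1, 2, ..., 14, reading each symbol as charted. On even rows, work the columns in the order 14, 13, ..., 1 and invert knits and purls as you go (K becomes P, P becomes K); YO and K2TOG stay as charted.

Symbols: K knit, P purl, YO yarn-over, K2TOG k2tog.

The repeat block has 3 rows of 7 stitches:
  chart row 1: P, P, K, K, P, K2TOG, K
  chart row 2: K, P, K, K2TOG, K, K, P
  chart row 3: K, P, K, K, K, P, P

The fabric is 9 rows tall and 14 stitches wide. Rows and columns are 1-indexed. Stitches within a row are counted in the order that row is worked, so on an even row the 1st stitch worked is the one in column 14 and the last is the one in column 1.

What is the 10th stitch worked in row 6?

For row 6: chart row = ((6-1) mod 3) + 1 = 3; this is a WS (even) row.
Chart row 3 tiled across columns 1-14: K P K K K P P K P K K K P P
WS: work from column 14 back to column 1 (reverse the tiled row), swapping K<->P (YO and K2TOG unchanged).
Row 6 as worked: K K P P P K P K K P P P K P
Stitch 10 in working order -> P

Stitch:
P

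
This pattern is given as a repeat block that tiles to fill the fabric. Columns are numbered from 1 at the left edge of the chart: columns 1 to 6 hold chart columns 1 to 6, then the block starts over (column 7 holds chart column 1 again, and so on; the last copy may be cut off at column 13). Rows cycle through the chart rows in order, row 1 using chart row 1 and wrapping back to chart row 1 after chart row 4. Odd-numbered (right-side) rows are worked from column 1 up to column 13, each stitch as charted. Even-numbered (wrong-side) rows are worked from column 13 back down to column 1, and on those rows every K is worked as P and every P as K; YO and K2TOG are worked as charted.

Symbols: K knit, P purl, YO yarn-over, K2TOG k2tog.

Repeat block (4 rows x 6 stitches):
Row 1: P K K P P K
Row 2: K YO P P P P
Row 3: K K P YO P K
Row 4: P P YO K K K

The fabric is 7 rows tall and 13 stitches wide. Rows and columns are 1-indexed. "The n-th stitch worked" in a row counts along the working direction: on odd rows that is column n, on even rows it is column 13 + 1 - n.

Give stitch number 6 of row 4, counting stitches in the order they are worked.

Row 4 uses chart row ((4-1) mod 4)+1 = 4. Row 4 is even, so WS.
Chart row 4 tiled across columns 1-13: P P YO K K K P P YO K K K P
Wrong side: read the tiled row from column 13 down to 1 and exchange K with P (leave YO, K2TOG).
Row 4 as worked: K P P P YO K K P P P YO K K
Stitch 6 in working order -> K

Stitch:
K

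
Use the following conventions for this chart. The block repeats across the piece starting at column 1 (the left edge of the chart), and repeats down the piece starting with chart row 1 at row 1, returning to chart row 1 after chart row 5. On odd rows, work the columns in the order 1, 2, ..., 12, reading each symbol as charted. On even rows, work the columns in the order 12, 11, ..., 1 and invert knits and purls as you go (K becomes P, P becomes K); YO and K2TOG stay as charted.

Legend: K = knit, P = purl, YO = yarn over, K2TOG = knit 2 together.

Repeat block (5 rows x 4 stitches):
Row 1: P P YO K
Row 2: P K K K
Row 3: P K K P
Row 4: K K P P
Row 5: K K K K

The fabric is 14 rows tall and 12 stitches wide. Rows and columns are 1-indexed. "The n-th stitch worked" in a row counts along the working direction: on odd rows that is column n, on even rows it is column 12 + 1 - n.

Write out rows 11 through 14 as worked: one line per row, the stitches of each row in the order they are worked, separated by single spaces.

Row 11: chart row 1, RS - tile across columns 1-12 and work as-is.
Row 12: chart row 2, WS - tiled (columns 1-12): P K K K P K K K P K K K; work from column 12 back to 1 with K<->P swapped.
Row 13: chart row 3, RS - tile across columns 1-12 and work as-is.
Row 14: chart row 4, WS - tiled (columns 1-12): K K P P K K P P K K P P; work from column 12 back to 1 with K<->P swapped.

Rows as worked:
P P YO K P P YO K P P YO K
P P P K P P P K P P P K
P K K P P K K P P K K P
K K P P K K P P K K P P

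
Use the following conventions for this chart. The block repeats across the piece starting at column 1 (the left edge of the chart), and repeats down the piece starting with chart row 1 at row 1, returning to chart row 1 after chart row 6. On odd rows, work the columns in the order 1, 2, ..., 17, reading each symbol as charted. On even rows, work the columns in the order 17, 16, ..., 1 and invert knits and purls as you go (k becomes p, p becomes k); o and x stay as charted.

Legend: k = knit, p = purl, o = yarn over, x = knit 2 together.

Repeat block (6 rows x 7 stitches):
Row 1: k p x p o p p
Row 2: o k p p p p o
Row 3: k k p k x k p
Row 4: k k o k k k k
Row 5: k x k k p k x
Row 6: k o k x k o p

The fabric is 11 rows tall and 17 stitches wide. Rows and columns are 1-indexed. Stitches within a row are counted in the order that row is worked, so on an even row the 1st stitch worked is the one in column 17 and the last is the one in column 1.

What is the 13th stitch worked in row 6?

Row 6 uses chart row ((6-1) mod 6)+1 = 6. Row 6 is even, so WS.
Chart row 6 tiled across columns 1-17: k o k x k o p k o k x k o p k o k
WS row: flip the tiled sequence (start at column 17) and apply k<->p; o and x stay.
Row 6 as worked: p o p k o p x p o p k o p x p o p
The 13th stitch worked is p.

Result:
p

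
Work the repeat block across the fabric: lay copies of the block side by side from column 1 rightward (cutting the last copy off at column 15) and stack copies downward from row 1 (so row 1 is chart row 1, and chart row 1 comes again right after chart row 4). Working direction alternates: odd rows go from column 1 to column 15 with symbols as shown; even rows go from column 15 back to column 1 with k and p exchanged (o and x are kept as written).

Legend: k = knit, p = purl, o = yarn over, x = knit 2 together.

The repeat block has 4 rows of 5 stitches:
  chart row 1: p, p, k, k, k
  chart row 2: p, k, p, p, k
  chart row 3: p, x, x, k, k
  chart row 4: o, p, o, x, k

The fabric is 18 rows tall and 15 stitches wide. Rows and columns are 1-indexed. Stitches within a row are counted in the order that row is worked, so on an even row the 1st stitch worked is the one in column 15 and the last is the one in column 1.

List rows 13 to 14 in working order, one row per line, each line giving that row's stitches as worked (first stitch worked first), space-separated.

Row 13: chart row 1, RS - tile across columns 1-15 and work as-is.
Row 14: chart row 2, WS - tiled (columns 1-15): p k p p k p k p p k p k p p k; work from column 15 back to 1 with k<->p swapped.

Result:
p p k k k p p k k k p p k k k
p k k p k p k k p k p k k p k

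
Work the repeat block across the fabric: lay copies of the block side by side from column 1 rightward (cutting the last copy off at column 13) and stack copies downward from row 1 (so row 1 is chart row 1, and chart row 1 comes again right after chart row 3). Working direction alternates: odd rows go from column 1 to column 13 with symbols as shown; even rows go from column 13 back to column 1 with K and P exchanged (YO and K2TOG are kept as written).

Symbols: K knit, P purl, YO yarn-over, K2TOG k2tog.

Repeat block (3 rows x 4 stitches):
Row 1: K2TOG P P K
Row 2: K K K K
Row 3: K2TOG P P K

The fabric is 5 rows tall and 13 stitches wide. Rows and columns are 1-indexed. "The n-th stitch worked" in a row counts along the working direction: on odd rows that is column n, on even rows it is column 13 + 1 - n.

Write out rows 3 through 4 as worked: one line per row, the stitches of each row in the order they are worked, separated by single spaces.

Row 3: chart row 3, RS - tile across columns 1-13 and work as-is.
Row 4: chart row 1, WS - tiled (columns 1-13): K2TOG P P K K2TOG P P K K2TOG P P K K2TOG; work from column 13 back to 1 with K<->P swapped.

Result:
K2TOG P P K K2TOG P P K K2TOG P P K K2TOG
K2TOG P K K K2TOG P K K K2TOG P K K K2TOG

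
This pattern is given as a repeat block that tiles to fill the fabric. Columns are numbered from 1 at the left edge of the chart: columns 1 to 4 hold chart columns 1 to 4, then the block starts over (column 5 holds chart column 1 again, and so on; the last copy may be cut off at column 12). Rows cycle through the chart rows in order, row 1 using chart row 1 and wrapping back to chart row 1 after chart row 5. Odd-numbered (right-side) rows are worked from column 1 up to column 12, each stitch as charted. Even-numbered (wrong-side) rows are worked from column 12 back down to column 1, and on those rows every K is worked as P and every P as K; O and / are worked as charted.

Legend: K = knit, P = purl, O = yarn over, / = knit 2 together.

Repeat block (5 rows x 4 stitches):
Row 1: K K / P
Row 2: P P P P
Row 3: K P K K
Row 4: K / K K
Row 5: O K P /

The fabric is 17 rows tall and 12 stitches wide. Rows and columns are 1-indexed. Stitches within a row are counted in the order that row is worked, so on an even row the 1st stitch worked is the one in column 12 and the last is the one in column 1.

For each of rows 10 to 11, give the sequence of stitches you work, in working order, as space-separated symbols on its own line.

Row 10: chart row 5, WS - tiled (columns 1-12): O K P / O K P / O K P /; work from column 12 back to 1 with K<->P swapped.
Row 11: chart row 1, RS - tile across columns 1-12 and work as-is.

== ROWS AS WORKED ==
/ K P O / K P O / K P O
K K / P K K / P K K / P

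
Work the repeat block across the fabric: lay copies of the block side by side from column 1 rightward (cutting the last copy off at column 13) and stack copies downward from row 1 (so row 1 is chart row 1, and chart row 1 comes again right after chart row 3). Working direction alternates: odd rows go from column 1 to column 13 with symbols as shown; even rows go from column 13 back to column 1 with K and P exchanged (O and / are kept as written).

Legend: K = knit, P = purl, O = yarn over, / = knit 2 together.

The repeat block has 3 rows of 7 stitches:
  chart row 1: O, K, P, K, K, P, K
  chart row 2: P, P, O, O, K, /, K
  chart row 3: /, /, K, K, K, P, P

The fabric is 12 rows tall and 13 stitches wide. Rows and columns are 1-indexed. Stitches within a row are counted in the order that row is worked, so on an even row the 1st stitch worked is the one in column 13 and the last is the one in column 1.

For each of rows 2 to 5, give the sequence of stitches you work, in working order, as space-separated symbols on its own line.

Row 2: chart row 2, WS - tiled (columns 1-13): P P O O K / K P P O O K /; work from column 13 back to 1 with K<->P swapped.
Row 3: chart row 3, RS - tile across columns 1-13 and work as-is.
Row 4: chart row 1, WS - tiled (columns 1-13): O K P K K P K O K P K K P; work from column 13 back to 1 with K<->P swapped.
Row 5: chart row 2, RS - tile across columns 1-13 and work as-is.

Rows as worked:
/ P O O K K P / P O O K K
/ / K K K P P / / K K K P
K P P K P O P K P P K P O
P P O O K / K P P O O K /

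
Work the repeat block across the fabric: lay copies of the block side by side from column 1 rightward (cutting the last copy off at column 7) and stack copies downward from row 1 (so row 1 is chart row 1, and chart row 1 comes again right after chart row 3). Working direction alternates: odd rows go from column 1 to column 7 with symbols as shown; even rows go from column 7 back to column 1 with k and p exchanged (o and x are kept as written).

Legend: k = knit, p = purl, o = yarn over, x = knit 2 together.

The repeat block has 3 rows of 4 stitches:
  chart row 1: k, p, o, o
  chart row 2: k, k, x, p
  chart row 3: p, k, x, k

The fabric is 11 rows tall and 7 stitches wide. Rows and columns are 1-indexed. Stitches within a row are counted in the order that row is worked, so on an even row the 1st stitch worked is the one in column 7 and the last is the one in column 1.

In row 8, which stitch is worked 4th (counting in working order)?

== STITCH ==
k

Derivation:
Row 8: (8-1) mod 3 = 1, so use chart row 2. Even row -> WS.
Chart row 2 tiled across columns 1-7: k k x p k k x
WS: work from column 7 back to column 1 (reverse the tiled row), swapping k<->p (o and x unchanged).
Row 8 as worked: x p p k x p p
The 4th stitch worked is k.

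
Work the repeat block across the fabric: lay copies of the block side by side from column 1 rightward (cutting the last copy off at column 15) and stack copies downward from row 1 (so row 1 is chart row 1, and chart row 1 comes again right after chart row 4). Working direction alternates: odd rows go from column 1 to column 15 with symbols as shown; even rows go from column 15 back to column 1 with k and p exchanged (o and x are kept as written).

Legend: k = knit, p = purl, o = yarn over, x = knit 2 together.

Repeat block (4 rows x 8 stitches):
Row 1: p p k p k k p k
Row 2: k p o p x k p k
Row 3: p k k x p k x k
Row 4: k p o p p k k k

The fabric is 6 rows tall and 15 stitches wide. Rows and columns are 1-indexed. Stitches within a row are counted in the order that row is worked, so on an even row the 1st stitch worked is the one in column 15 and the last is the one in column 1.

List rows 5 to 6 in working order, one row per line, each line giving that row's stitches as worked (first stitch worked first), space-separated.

Rows as worked:
p p k p k k p k p p k p k k p
k p x k o k p p k p x k o k p

Derivation:
Row 5: chart row 1, RS - tile across columns 1-15 and work as-is.
Row 6: chart row 2, WS - tiled (columns 1-15): k p o p x k p k k p o p x k p; work from column 15 back to 1 with k<->p swapped.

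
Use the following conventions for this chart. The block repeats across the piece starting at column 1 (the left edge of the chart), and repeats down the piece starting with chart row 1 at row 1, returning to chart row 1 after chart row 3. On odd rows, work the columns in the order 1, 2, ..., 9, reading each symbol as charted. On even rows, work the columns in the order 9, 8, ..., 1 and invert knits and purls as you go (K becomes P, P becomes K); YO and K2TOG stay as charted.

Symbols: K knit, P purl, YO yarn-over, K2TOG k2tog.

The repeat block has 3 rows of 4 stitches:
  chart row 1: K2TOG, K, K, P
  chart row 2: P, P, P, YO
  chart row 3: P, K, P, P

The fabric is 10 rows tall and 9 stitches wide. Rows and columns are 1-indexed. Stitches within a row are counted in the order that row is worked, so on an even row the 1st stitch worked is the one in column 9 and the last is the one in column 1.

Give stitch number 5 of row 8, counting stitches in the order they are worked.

Result:
K

Derivation:
For row 8: chart row = ((8-1) mod 3) + 1 = 2; this is a WS (even) row.
Chart row 2 tiled across columns 1-9: P P P YO P P P YO P
Wrong side: read the tiled row from column 9 down to 1 and exchange K with P (leave YO, K2TOG).
Row 8 as worked: K YO K K K YO K K K
The 5th stitch worked is K.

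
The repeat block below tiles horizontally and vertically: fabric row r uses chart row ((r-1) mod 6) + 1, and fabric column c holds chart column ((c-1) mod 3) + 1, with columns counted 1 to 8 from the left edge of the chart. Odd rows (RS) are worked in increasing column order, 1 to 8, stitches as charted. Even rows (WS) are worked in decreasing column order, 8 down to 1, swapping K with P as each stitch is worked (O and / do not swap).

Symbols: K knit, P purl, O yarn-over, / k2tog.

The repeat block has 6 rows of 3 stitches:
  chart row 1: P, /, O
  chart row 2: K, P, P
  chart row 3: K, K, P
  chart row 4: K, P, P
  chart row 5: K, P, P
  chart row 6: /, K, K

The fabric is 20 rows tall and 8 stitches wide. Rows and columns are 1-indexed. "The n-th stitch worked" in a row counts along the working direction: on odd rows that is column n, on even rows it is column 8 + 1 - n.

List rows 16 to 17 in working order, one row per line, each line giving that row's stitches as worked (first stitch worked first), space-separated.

Rows as worked:
K P K K P K K P
K P P K P P K P

Derivation:
Row 16: chart row 4, WS - tiled (columns 1-8): K P P K P P K P; work from column 8 back to 1 with K<->P swapped.
Row 17: chart row 5, RS - tile across columns 1-8 and work as-is.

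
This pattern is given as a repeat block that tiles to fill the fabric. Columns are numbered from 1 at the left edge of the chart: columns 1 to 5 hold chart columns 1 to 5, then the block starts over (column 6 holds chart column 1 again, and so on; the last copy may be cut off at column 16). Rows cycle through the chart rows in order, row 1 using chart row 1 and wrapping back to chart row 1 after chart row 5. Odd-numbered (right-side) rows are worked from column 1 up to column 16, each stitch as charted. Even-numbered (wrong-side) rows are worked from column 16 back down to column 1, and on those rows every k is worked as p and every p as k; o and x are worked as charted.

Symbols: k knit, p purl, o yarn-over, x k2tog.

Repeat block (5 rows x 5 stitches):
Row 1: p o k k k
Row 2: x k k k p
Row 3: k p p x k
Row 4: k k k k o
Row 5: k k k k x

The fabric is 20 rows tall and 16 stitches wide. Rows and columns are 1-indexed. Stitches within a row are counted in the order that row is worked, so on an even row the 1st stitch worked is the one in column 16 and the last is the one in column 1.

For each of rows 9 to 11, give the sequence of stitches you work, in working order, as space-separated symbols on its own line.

Rows as worked:
k k k k o k k k k o k k k k o k
p x p p p p x p p p p x p p p p
p o k k k p o k k k p o k k k p

Derivation:
Row 9: chart row 4, RS - tile across columns 1-16 and work as-is.
Row 10: chart row 5, WS - tiled (columns 1-16): k k k k x k k k k x k k k k x k; work from column 16 back to 1 with k<->p swapped.
Row 11: chart row 1, RS - tile across columns 1-16 and work as-is.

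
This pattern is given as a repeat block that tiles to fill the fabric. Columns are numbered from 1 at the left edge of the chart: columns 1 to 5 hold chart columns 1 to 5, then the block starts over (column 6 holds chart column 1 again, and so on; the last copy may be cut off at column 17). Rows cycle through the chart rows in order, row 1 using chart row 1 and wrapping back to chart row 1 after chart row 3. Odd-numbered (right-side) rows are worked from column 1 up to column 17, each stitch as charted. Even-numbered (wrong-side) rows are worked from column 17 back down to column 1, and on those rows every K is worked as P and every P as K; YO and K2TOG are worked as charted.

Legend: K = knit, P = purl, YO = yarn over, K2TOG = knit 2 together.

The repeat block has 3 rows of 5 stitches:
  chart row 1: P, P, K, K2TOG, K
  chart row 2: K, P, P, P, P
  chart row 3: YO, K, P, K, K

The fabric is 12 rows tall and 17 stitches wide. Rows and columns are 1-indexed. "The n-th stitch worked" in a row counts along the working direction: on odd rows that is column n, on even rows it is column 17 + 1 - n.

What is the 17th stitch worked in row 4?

== STITCH ==
K

Derivation:
Row 4: (4-1) mod 3 = 0, so use chart row 1. Even row -> WS.
Chart row 1 tiled across columns 1-17: P P K K2TOG K P P K K2TOG K P P K K2TOG K P P
WS row: flip the tiled sequence (start at column 17) and apply K<->P; YO and K2TOG stay.
Row 4 as worked: K K P K2TOG P K K P K2TOG P K K P K2TOG P K K
Stitch 17 in working order -> K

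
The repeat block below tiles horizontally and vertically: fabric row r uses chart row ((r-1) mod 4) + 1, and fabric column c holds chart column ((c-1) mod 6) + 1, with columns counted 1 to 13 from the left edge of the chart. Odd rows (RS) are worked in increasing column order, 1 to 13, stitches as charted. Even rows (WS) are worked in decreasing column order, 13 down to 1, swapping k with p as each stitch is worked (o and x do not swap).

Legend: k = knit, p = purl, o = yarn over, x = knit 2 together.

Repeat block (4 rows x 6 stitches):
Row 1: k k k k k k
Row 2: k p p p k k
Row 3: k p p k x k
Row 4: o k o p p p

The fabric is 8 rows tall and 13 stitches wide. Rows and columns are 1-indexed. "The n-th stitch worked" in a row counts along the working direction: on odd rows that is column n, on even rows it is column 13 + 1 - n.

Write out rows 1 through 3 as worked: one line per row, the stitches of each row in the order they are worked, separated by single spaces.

== ROWS AS WORKED ==
k k k k k k k k k k k k k
p p p k k k p p p k k k p
k p p k x k k p p k x k k

Derivation:
Row 1: chart row 1, RS - tile across columns 1-13 and work as-is.
Row 2: chart row 2, WS - tiled (columns 1-13): k p p p k k k p p p k k k; work from column 13 back to 1 with k<->p swapped.
Row 3: chart row 3, RS - tile across columns 1-13 and work as-is.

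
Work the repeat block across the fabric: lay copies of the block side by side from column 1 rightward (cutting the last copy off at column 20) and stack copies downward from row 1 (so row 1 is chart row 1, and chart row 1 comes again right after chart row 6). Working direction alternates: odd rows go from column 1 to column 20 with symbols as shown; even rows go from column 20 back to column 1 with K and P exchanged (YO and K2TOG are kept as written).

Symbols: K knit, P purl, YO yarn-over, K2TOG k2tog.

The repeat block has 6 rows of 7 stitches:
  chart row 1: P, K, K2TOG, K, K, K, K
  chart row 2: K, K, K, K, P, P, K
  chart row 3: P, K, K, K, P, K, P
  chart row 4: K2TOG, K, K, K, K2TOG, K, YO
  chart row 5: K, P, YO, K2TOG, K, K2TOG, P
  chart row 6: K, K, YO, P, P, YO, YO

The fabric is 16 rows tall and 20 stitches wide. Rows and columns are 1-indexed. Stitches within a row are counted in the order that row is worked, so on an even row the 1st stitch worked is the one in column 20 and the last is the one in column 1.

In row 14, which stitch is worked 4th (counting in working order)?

Stitch:
P

Derivation:
For row 14: chart row = ((14-1) mod 6) + 1 = 2; this is a WS (even) row.
Chart row 2 tiled across columns 1-20: K K K K P P K K K K K P P K K K K K P P
Wrong side: read the tiled row from column 20 down to 1 and exchange K with P (leave YO, K2TOG).
Row 14 as worked: K K P P P P P K K P P P P P K K P P P P
Counting 4 along the worked row gives P.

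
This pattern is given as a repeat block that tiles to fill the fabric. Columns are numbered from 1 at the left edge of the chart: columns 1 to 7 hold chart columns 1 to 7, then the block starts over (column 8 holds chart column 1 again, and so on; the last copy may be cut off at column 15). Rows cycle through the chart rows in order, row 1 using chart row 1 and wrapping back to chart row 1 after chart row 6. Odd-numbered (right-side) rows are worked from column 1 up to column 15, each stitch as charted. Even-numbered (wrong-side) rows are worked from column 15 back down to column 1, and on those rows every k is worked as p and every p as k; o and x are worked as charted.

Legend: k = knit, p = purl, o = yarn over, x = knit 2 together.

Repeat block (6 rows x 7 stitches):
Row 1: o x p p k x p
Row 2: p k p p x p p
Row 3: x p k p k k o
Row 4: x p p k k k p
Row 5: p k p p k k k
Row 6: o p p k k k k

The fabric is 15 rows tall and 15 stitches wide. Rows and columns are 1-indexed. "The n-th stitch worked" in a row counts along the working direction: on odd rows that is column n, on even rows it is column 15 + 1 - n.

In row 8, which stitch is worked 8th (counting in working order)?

Result:
k

Derivation:
Row 8: (8-1) mod 6 = 1, so use chart row 2. Even row -> WS.
Chart row 2 tiled across columns 1-15: p k p p x p p p k p p x p p p
WS row: flip the tiled sequence (start at column 15) and apply k<->p; o and x stay.
Row 8 as worked: k k k x k k p k k k x k k p k
The 8th stitch worked is k.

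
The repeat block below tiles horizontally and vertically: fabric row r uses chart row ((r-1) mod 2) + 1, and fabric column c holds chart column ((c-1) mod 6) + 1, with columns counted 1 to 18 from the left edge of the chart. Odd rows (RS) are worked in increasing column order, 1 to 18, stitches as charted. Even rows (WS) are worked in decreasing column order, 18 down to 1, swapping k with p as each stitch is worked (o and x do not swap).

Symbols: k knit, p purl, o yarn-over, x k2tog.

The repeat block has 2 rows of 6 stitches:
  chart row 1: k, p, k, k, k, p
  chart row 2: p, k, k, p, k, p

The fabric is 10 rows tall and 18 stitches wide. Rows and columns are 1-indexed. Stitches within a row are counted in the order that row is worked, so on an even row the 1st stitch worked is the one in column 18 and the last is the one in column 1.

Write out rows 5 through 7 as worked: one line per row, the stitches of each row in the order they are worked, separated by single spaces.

== ROWS AS WORKED ==
k p k k k p k p k k k p k p k k k p
k p k p p k k p k p p k k p k p p k
k p k k k p k p k k k p k p k k k p

Derivation:
Row 5: chart row 1, RS - tile across columns 1-18 and work as-is.
Row 6: chart row 2, WS - tiled (columns 1-18): p k k p k p p k k p k p p k k p k p; work from column 18 back to 1 with k<->p swapped.
Row 7: chart row 1, RS - tile across columns 1-18 and work as-is.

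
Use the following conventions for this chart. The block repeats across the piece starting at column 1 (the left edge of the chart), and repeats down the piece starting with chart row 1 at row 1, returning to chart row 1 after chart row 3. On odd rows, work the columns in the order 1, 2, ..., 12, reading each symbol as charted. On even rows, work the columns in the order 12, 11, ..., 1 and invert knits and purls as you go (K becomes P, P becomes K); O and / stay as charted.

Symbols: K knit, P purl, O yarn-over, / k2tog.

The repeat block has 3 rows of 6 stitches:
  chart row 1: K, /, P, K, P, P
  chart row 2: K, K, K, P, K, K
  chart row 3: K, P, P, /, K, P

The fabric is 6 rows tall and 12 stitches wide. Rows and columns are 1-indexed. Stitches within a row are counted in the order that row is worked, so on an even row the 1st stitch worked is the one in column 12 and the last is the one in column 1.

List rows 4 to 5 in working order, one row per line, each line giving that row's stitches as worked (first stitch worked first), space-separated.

Row 4: chart row 1, WS - tiled (columns 1-12): K / P K P P K / P K P P; work from column 12 back to 1 with K<->P swapped.
Row 5: chart row 2, RS - tile across columns 1-12 and work as-is.

== ROWS AS WORKED ==
K K P K / P K K P K / P
K K K P K K K K K P K K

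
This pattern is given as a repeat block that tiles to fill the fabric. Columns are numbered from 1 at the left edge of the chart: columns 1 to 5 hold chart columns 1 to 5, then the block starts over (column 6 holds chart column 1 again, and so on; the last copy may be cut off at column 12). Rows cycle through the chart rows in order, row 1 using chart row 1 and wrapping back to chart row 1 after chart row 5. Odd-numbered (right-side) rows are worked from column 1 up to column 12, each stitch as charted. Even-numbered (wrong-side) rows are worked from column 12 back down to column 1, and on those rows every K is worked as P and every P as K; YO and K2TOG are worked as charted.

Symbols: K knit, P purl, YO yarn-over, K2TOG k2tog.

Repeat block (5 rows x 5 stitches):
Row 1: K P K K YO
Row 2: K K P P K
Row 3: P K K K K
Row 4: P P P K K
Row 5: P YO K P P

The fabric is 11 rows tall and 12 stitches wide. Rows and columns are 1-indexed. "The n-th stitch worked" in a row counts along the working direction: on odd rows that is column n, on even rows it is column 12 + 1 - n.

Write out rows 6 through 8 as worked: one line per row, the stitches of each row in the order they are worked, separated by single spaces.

Rows as worked:
K P YO P P K P YO P P K P
K K P P K K K P P K K K
P K P P P P K P P P P K

Derivation:
Row 6: chart row 1, WS - tiled (columns 1-12): K P K K YO K P K K YO K P; work from column 12 back to 1 with K<->P swapped.
Row 7: chart row 2, RS - tile across columns 1-12 and work as-is.
Row 8: chart row 3, WS - tiled (columns 1-12): P K K K K P K K K K P K; work from column 12 back to 1 with K<->P swapped.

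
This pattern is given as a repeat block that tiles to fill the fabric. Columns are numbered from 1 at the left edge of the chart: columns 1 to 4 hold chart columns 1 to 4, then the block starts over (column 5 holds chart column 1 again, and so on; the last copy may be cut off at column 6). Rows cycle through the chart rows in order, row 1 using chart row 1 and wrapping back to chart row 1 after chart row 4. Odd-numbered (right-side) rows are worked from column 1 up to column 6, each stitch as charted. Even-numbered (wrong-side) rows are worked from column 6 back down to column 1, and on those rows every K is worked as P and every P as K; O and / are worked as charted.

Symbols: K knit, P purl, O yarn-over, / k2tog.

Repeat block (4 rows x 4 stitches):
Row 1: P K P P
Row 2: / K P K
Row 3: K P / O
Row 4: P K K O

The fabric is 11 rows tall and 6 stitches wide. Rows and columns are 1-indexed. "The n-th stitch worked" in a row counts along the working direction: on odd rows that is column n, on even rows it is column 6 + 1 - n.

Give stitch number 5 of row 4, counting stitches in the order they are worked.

For row 4: chart row = ((4-1) mod 4) + 1 = 4; this is a WS (even) row.
Chart row 4 tiled across columns 1-6: P K K O P K
Wrong side: read the tiled row from column 6 down to 1 and exchange K with P (leave O, /).
Row 4 as worked: P K O P P K
Counting 5 along the worked row gives P.

== STITCH ==
P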